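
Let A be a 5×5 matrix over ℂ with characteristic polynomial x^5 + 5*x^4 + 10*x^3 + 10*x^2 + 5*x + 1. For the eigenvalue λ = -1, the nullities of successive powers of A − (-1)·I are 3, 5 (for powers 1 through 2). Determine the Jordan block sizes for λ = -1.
Block sizes for λ = -1: [2, 2, 1]

From the dimensions of kernels of powers, the number of Jordan blocks of size at least j is d_j − d_{j−1} where d_j = dim ker(N^j) (with d_0 = 0). Computing the differences gives [3, 2].
The number of blocks of size exactly k is (#blocks of size ≥ k) − (#blocks of size ≥ k + 1), so the partition is: 1 block(s) of size 1, 2 block(s) of size 2.
In nonincreasing order the block sizes are [2, 2, 1].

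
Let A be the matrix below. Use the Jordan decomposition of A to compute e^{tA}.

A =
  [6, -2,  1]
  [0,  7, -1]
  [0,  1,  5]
e^{tA} =
  [exp(6*t), -t^2*exp(6*t)/2 - 2*t*exp(6*t), t^2*exp(6*t)/2 + t*exp(6*t)]
  [0, t*exp(6*t) + exp(6*t), -t*exp(6*t)]
  [0, t*exp(6*t), -t*exp(6*t) + exp(6*t)]

Strategy: write A = P · J · P⁻¹ where J is a Jordan canonical form, so e^{tA} = P · e^{tJ} · P⁻¹, and e^{tJ} can be computed block-by-block.

A has Jordan form
J =
  [6, 1, 0]
  [0, 6, 1]
  [0, 0, 6]
(up to reordering of blocks).

Per-block formulas:
  For a 3×3 Jordan block J_3(6): exp(t · J_3(6)) = e^(6t)·(I + t·N + (t^2/2)·N^2), where N is the 3×3 nilpotent shift.

After assembling e^{tJ} and conjugating by P, we get:

e^{tA} =
  [exp(6*t), -t^2*exp(6*t)/2 - 2*t*exp(6*t), t^2*exp(6*t)/2 + t*exp(6*t)]
  [0, t*exp(6*t) + exp(6*t), -t*exp(6*t)]
  [0, t*exp(6*t), -t*exp(6*t) + exp(6*t)]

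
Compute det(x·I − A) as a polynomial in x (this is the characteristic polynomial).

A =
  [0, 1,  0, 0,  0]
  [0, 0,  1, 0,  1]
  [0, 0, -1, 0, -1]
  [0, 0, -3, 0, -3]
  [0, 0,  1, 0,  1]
x^5

Expanding det(x·I − A) (e.g. by cofactor expansion or by noting that A is similar to its Jordan form J, which has the same characteristic polynomial as A) gives
  χ_A(x) = x^5
which factors as x^5. The eigenvalues (with algebraic multiplicities) are λ = 0 with multiplicity 5.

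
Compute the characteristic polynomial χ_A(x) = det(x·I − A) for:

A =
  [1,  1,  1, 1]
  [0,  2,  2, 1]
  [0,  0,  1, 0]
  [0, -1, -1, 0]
x^4 - 4*x^3 + 6*x^2 - 4*x + 1

Expanding det(x·I − A) (e.g. by cofactor expansion or by noting that A is similar to its Jordan form J, which has the same characteristic polynomial as A) gives
  χ_A(x) = x^4 - 4*x^3 + 6*x^2 - 4*x + 1
which factors as (x - 1)^4. The eigenvalues (with algebraic multiplicities) are λ = 1 with multiplicity 4.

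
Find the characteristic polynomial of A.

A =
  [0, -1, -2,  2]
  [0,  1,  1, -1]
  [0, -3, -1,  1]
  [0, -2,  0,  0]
x^4

Expanding det(x·I − A) (e.g. by cofactor expansion or by noting that A is similar to its Jordan form J, which has the same characteristic polynomial as A) gives
  χ_A(x) = x^4
which factors as x^4. The eigenvalues (with algebraic multiplicities) are λ = 0 with multiplicity 4.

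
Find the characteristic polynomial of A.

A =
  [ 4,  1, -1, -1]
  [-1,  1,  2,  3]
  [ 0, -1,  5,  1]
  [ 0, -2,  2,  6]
x^4 - 16*x^3 + 96*x^2 - 256*x + 256

Expanding det(x·I − A) (e.g. by cofactor expansion or by noting that A is similar to its Jordan form J, which has the same characteristic polynomial as A) gives
  χ_A(x) = x^4 - 16*x^3 + 96*x^2 - 256*x + 256
which factors as (x - 4)^4. The eigenvalues (with algebraic multiplicities) are λ = 4 with multiplicity 4.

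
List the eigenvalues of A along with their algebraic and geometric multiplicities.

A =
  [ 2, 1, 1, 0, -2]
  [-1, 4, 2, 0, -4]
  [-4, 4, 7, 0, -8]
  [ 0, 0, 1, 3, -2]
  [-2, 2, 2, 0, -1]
λ = 3: alg = 5, geom = 3

Step 1 — factor the characteristic polynomial to read off the algebraic multiplicities:
  χ_A(x) = (x - 3)^5

Step 2 — compute geometric multiplicities via the rank-nullity identity g(λ) = n − rank(A − λI):
  rank(A − (3)·I) = 2, so dim ker(A − (3)·I) = n − 2 = 3

Summary:
  λ = 3: algebraic multiplicity = 5, geometric multiplicity = 3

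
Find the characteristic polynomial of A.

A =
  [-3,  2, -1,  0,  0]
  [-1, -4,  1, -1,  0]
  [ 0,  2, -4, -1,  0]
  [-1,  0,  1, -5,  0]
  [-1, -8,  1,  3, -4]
x^5 + 20*x^4 + 160*x^3 + 640*x^2 + 1280*x + 1024

Expanding det(x·I − A) (e.g. by cofactor expansion or by noting that A is similar to its Jordan form J, which has the same characteristic polynomial as A) gives
  χ_A(x) = x^5 + 20*x^4 + 160*x^3 + 640*x^2 + 1280*x + 1024
which factors as (x + 4)^5. The eigenvalues (with algebraic multiplicities) are λ = -4 with multiplicity 5.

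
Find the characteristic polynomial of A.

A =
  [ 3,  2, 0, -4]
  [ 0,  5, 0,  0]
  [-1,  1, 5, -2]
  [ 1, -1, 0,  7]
x^4 - 20*x^3 + 150*x^2 - 500*x + 625

Expanding det(x·I − A) (e.g. by cofactor expansion or by noting that A is similar to its Jordan form J, which has the same characteristic polynomial as A) gives
  χ_A(x) = x^4 - 20*x^3 + 150*x^2 - 500*x + 625
which factors as (x - 5)^4. The eigenvalues (with algebraic multiplicities) are λ = 5 with multiplicity 4.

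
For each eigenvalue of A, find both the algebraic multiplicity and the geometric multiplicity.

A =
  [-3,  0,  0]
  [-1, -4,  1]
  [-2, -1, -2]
λ = -3: alg = 3, geom = 1

Step 1 — factor the characteristic polynomial to read off the algebraic multiplicities:
  χ_A(x) = (x + 3)^3

Step 2 — compute geometric multiplicities via the rank-nullity identity g(λ) = n − rank(A − λI):
  rank(A − (-3)·I) = 2, so dim ker(A − (-3)·I) = n − 2 = 1

Summary:
  λ = -3: algebraic multiplicity = 3, geometric multiplicity = 1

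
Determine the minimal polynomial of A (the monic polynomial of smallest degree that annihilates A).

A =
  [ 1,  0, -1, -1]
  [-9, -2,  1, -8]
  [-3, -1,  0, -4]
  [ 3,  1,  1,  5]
x^3 - 3*x^2 + 3*x - 1

The characteristic polynomial is χ_A(x) = (x - 1)^4, so the eigenvalues are known. The minimal polynomial is
  m_A(x) = Π_λ (x − λ)^{k_λ}
where k_λ is the size of the *largest* Jordan block for λ (equivalently, the smallest k with (A − λI)^k v = 0 for every generalised eigenvector v of λ).

  λ = 1: largest Jordan block has size 3, contributing (x − 1)^3

So m_A(x) = (x - 1)^3 = x^3 - 3*x^2 + 3*x - 1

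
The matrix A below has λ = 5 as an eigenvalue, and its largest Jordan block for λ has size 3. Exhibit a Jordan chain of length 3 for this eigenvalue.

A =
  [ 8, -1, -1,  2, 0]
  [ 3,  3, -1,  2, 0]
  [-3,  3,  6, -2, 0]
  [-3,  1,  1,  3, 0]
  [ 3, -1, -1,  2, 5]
A Jordan chain for λ = 5 of length 3:
v_1 = (3, 0, 3, -3, 3)ᵀ
v_2 = (3, 3, -3, -3, 3)ᵀ
v_3 = (1, 0, 0, 0, 0)ᵀ

Let N = A − (5)·I. We want v_3 with N^3 v_3 = 0 but N^2 v_3 ≠ 0; then v_{j-1} := N · v_j for j = 3, …, 2.

Pick v_3 = (1, 0, 0, 0, 0)ᵀ.
Then v_2 = N · v_3 = (3, 3, -3, -3, 3)ᵀ.
Then v_1 = N · v_2 = (3, 0, 3, -3, 3)ᵀ.

Sanity check: (A − (5)·I) v_1 = (0, 0, 0, 0, 0)ᵀ = 0. ✓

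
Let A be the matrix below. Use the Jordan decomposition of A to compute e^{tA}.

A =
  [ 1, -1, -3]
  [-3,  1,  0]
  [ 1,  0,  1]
e^{tA} =
  [exp(t), -t*exp(t), -3*t*exp(t)]
  [-3*t*exp(t), 3*t^2*exp(t)/2 + exp(t), 9*t^2*exp(t)/2]
  [t*exp(t), -t^2*exp(t)/2, -3*t^2*exp(t)/2 + exp(t)]

Strategy: write A = P · J · P⁻¹ where J is a Jordan canonical form, so e^{tA} = P · e^{tJ} · P⁻¹, and e^{tJ} can be computed block-by-block.

A has Jordan form
J =
  [1, 1, 0]
  [0, 1, 1]
  [0, 0, 1]
(up to reordering of blocks).

Per-block formulas:
  For a 3×3 Jordan block J_3(1): exp(t · J_3(1)) = e^(1t)·(I + t·N + (t^2/2)·N^2), where N is the 3×3 nilpotent shift.

After assembling e^{tJ} and conjugating by P, we get:

e^{tA} =
  [exp(t), -t*exp(t), -3*t*exp(t)]
  [-3*t*exp(t), 3*t^2*exp(t)/2 + exp(t), 9*t^2*exp(t)/2]
  [t*exp(t), -t^2*exp(t)/2, -3*t^2*exp(t)/2 + exp(t)]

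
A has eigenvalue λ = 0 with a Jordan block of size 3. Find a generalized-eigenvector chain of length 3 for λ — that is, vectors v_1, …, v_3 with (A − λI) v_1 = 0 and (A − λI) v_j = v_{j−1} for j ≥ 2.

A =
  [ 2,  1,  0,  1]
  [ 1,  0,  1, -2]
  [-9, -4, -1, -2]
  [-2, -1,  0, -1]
A Jordan chain for λ = 0 of length 3:
v_1 = (3, -3, -9, -3)ᵀ
v_2 = (2, 1, -9, -2)ᵀ
v_3 = (1, 0, 0, 0)ᵀ

Let N = A − (0)·I. We want v_3 with N^3 v_3 = 0 but N^2 v_3 ≠ 0; then v_{j-1} := N · v_j for j = 3, …, 2.

Pick v_3 = (1, 0, 0, 0)ᵀ.
Then v_2 = N · v_3 = (2, 1, -9, -2)ᵀ.
Then v_1 = N · v_2 = (3, -3, -9, -3)ᵀ.

Sanity check: (A − (0)·I) v_1 = (0, 0, 0, 0)ᵀ = 0. ✓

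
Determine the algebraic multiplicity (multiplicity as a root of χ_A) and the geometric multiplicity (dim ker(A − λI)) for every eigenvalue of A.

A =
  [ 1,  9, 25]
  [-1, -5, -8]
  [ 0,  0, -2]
λ = -2: alg = 3, geom = 1

Step 1 — factor the characteristic polynomial to read off the algebraic multiplicities:
  χ_A(x) = (x + 2)^3

Step 2 — compute geometric multiplicities via the rank-nullity identity g(λ) = n − rank(A − λI):
  rank(A − (-2)·I) = 2, so dim ker(A − (-2)·I) = n − 2 = 1

Summary:
  λ = -2: algebraic multiplicity = 3, geometric multiplicity = 1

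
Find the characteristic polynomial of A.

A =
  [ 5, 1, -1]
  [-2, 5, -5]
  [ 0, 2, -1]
x^3 - 9*x^2 + 27*x - 27

Expanding det(x·I − A) (e.g. by cofactor expansion or by noting that A is similar to its Jordan form J, which has the same characteristic polynomial as A) gives
  χ_A(x) = x^3 - 9*x^2 + 27*x - 27
which factors as (x - 3)^3. The eigenvalues (with algebraic multiplicities) are λ = 3 with multiplicity 3.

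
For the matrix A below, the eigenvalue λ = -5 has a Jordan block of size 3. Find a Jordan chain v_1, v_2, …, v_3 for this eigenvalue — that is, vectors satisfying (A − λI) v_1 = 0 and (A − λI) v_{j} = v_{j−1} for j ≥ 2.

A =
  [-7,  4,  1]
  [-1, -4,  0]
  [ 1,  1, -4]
A Jordan chain for λ = -5 of length 3:
v_1 = (1, 1, -2)ᵀ
v_2 = (-2, -1, 1)ᵀ
v_3 = (1, 0, 0)ᵀ

Let N = A − (-5)·I. We want v_3 with N^3 v_3 = 0 but N^2 v_3 ≠ 0; then v_{j-1} := N · v_j for j = 3, …, 2.

Pick v_3 = (1, 0, 0)ᵀ.
Then v_2 = N · v_3 = (-2, -1, 1)ᵀ.
Then v_1 = N · v_2 = (1, 1, -2)ᵀ.

Sanity check: (A − (-5)·I) v_1 = (0, 0, 0)ᵀ = 0. ✓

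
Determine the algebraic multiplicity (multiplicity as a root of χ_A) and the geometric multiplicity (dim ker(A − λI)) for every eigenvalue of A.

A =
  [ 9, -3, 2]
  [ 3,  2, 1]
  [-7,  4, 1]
λ = 4: alg = 3, geom = 1

Step 1 — factor the characteristic polynomial to read off the algebraic multiplicities:
  χ_A(x) = (x - 4)^3

Step 2 — compute geometric multiplicities via the rank-nullity identity g(λ) = n − rank(A − λI):
  rank(A − (4)·I) = 2, so dim ker(A − (4)·I) = n − 2 = 1

Summary:
  λ = 4: algebraic multiplicity = 3, geometric multiplicity = 1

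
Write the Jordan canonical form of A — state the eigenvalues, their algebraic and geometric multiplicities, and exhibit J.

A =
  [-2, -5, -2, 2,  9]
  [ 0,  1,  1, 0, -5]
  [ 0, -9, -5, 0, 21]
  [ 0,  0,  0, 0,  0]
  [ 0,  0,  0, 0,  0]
J_3(-2) ⊕ J_1(0) ⊕ J_1(0)

The characteristic polynomial is
  det(x·I − A) = x^5 + 6*x^4 + 12*x^3 + 8*x^2 = x^2*(x + 2)^3

Eigenvalues and multiplicities (the geometric multiplicity of λ is n − rank(A − λI), which equals the number of Jordan blocks for λ):
  λ = -2: algebraic multiplicity = 3, geometric multiplicity = 1
  λ = 0: algebraic multiplicity = 2, geometric multiplicity = 2

Determining the block sizes for each eigenvalue:
  λ = -2: one block (gm = 1), so the single block has size am = 3 → block sizes [3]
  λ = 0: gm = am = 2, so every block has size 1 → block sizes [1, 1]

Assembling the blocks gives a Jordan form
J =
  [-2,  1,  0, 0, 0]
  [ 0, -2,  1, 0, 0]
  [ 0,  0, -2, 0, 0]
  [ 0,  0,  0, 0, 0]
  [ 0,  0,  0, 0, 0]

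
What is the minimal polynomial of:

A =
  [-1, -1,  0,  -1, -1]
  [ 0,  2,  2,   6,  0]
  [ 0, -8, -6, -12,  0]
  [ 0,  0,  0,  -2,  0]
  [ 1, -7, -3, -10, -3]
x^3 + 6*x^2 + 12*x + 8

The characteristic polynomial is χ_A(x) = (x + 2)^5, so the eigenvalues are known. The minimal polynomial is
  m_A(x) = Π_λ (x − λ)^{k_λ}
where k_λ is the size of the *largest* Jordan block for λ (equivalently, the smallest k with (A − λI)^k v = 0 for every generalised eigenvector v of λ).

  λ = -2: largest Jordan block has size 3, contributing (x + 2)^3

So m_A(x) = (x + 2)^3 = x^3 + 6*x^2 + 12*x + 8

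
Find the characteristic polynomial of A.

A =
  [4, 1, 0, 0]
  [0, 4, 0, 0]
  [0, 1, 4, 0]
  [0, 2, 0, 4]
x^4 - 16*x^3 + 96*x^2 - 256*x + 256

Expanding det(x·I − A) (e.g. by cofactor expansion or by noting that A is similar to its Jordan form J, which has the same characteristic polynomial as A) gives
  χ_A(x) = x^4 - 16*x^3 + 96*x^2 - 256*x + 256
which factors as (x - 4)^4. The eigenvalues (with algebraic multiplicities) are λ = 4 with multiplicity 4.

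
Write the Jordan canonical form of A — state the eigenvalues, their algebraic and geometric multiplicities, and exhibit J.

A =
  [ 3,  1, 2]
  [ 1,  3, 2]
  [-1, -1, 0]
J_2(2) ⊕ J_1(2)

The characteristic polynomial is
  det(x·I − A) = x^3 - 6*x^2 + 12*x - 8 = (x - 2)^3

Eigenvalues and multiplicities (the geometric multiplicity of λ is n − rank(A − λI), which equals the number of Jordan blocks for λ):
  λ = 2: algebraic multiplicity = 3, geometric multiplicity = 2

Determining the block sizes for each eigenvalue:
  λ = 2: 2 blocks summing to 3 forces exactly one block of size 2 and the rest size 1 → block sizes [2, 1]

Assembling the blocks gives a Jordan form
J =
  [2, 1, 0]
  [0, 2, 0]
  [0, 0, 2]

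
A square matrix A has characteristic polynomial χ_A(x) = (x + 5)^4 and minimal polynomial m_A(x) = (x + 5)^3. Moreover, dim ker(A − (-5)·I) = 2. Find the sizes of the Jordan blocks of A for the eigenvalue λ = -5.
Block sizes for λ = -5: [3, 1]

Step 1 — from the characteristic polynomial, algebraic multiplicity of λ = -5 is 4. From dim ker(A − (-5)·I) = 2, there are exactly 2 Jordan blocks for λ = -5.
Step 2 — from the minimal polynomial, the factor (x + 5)^3 tells us the largest block for λ = -5 has size 3.
Step 3 — with total size 4, 2 blocks, and largest block 3, the block sizes (in nonincreasing order) are [3, 1].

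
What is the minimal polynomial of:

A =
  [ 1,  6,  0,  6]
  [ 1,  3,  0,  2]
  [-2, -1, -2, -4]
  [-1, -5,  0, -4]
x^3 - 3*x + 2

The characteristic polynomial is χ_A(x) = (x - 1)^2*(x + 2)^2, so the eigenvalues are known. The minimal polynomial is
  m_A(x) = Π_λ (x − λ)^{k_λ}
where k_λ is the size of the *largest* Jordan block for λ (equivalently, the smallest k with (A − λI)^k v = 0 for every generalised eigenvector v of λ).

  λ = -2: largest Jordan block has size 1, contributing (x + 2)
  λ = 1: largest Jordan block has size 2, contributing (x − 1)^2

So m_A(x) = (x - 1)^2*(x + 2) = x^3 - 3*x + 2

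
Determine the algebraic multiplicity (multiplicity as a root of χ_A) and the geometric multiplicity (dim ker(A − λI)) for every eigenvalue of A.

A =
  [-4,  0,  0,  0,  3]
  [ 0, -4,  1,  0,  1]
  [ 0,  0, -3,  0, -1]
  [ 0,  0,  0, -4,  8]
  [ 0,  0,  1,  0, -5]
λ = -4: alg = 5, geom = 3

Step 1 — factor the characteristic polynomial to read off the algebraic multiplicities:
  χ_A(x) = (x + 4)^5

Step 2 — compute geometric multiplicities via the rank-nullity identity g(λ) = n − rank(A − λI):
  rank(A − (-4)·I) = 2, so dim ker(A − (-4)·I) = n − 2 = 3

Summary:
  λ = -4: algebraic multiplicity = 5, geometric multiplicity = 3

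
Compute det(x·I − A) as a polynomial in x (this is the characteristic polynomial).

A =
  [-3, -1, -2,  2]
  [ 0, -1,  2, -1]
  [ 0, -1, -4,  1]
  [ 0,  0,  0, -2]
x^4 + 10*x^3 + 37*x^2 + 60*x + 36

Expanding det(x·I − A) (e.g. by cofactor expansion or by noting that A is similar to its Jordan form J, which has the same characteristic polynomial as A) gives
  χ_A(x) = x^4 + 10*x^3 + 37*x^2 + 60*x + 36
which factors as (x + 2)^2*(x + 3)^2. The eigenvalues (with algebraic multiplicities) are λ = -3 with multiplicity 2, λ = -2 with multiplicity 2.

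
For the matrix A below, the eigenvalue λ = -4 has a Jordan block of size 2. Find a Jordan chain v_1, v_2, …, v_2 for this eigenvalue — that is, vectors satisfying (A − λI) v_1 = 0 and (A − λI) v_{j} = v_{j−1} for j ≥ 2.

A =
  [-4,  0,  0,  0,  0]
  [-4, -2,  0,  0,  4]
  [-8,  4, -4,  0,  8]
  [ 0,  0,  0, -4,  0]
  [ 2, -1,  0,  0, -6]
A Jordan chain for λ = -4 of length 2:
v_1 = (0, -4, -8, 0, 2)ᵀ
v_2 = (1, 0, 0, 0, 0)ᵀ

Let N = A − (-4)·I. We want v_2 with N^2 v_2 = 0 but N^1 v_2 ≠ 0; then v_{j-1} := N · v_j for j = 2, …, 2.

Pick v_2 = (1, 0, 0, 0, 0)ᵀ.
Then v_1 = N · v_2 = (0, -4, -8, 0, 2)ᵀ.

Sanity check: (A − (-4)·I) v_1 = (0, 0, 0, 0, 0)ᵀ = 0. ✓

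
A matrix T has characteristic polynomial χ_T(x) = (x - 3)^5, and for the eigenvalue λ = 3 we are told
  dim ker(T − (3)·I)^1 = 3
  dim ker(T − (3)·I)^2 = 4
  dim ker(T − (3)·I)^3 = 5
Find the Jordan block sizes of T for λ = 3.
Block sizes for λ = 3: [3, 1, 1]

From the dimensions of kernels of powers, the number of Jordan blocks of size at least j is d_j − d_{j−1} where d_j = dim ker(N^j) (with d_0 = 0). Computing the differences gives [3, 1, 1].
The number of blocks of size exactly k is (#blocks of size ≥ k) − (#blocks of size ≥ k + 1), so the partition is: 2 block(s) of size 1, 1 block(s) of size 3.
In nonincreasing order the block sizes are [3, 1, 1].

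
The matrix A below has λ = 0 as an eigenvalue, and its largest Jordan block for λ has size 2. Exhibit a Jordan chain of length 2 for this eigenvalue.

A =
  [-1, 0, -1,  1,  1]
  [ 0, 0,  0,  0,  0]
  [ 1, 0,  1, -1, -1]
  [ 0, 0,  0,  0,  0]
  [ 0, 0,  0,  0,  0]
A Jordan chain for λ = 0 of length 2:
v_1 = (-1, 0, 1, 0, 0)ᵀ
v_2 = (1, 0, 0, 0, 0)ᵀ

Let N = A − (0)·I. We want v_2 with N^2 v_2 = 0 but N^1 v_2 ≠ 0; then v_{j-1} := N · v_j for j = 2, …, 2.

Pick v_2 = (1, 0, 0, 0, 0)ᵀ.
Then v_1 = N · v_2 = (-1, 0, 1, 0, 0)ᵀ.

Sanity check: (A − (0)·I) v_1 = (0, 0, 0, 0, 0)ᵀ = 0. ✓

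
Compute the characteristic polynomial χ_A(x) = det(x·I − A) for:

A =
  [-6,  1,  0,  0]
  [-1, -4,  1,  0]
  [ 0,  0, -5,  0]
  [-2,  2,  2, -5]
x^4 + 20*x^3 + 150*x^2 + 500*x + 625

Expanding det(x·I − A) (e.g. by cofactor expansion or by noting that A is similar to its Jordan form J, which has the same characteristic polynomial as A) gives
  χ_A(x) = x^4 + 20*x^3 + 150*x^2 + 500*x + 625
which factors as (x + 5)^4. The eigenvalues (with algebraic multiplicities) are λ = -5 with multiplicity 4.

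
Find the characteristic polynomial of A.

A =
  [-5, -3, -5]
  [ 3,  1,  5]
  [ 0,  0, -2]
x^3 + 6*x^2 + 12*x + 8

Expanding det(x·I − A) (e.g. by cofactor expansion or by noting that A is similar to its Jordan form J, which has the same characteristic polynomial as A) gives
  χ_A(x) = x^3 + 6*x^2 + 12*x + 8
which factors as (x + 2)^3. The eigenvalues (with algebraic multiplicities) are λ = -2 with multiplicity 3.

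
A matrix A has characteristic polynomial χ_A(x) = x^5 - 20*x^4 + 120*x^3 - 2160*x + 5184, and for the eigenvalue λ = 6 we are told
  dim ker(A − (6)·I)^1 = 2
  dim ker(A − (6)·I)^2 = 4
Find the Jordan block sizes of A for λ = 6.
Block sizes for λ = 6: [2, 2]

From the dimensions of kernels of powers, the number of Jordan blocks of size at least j is d_j − d_{j−1} where d_j = dim ker(N^j) (with d_0 = 0). Computing the differences gives [2, 2].
The number of blocks of size exactly k is (#blocks of size ≥ k) − (#blocks of size ≥ k + 1), so the partition is: 2 block(s) of size 2.
In nonincreasing order the block sizes are [2, 2].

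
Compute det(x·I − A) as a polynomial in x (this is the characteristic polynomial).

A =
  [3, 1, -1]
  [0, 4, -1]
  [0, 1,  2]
x^3 - 9*x^2 + 27*x - 27

Expanding det(x·I − A) (e.g. by cofactor expansion or by noting that A is similar to its Jordan form J, which has the same characteristic polynomial as A) gives
  χ_A(x) = x^3 - 9*x^2 + 27*x - 27
which factors as (x - 3)^3. The eigenvalues (with algebraic multiplicities) are λ = 3 with multiplicity 3.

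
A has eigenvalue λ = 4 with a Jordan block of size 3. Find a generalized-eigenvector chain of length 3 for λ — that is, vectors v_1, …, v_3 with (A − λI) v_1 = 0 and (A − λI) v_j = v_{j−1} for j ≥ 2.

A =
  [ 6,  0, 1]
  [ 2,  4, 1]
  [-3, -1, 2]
A Jordan chain for λ = 4 of length 3:
v_1 = (1, 1, -2)ᵀ
v_2 = (2, 2, -3)ᵀ
v_3 = (1, 0, 0)ᵀ

Let N = A − (4)·I. We want v_3 with N^3 v_3 = 0 but N^2 v_3 ≠ 0; then v_{j-1} := N · v_j for j = 3, …, 2.

Pick v_3 = (1, 0, 0)ᵀ.
Then v_2 = N · v_3 = (2, 2, -3)ᵀ.
Then v_1 = N · v_2 = (1, 1, -2)ᵀ.

Sanity check: (A − (4)·I) v_1 = (0, 0, 0)ᵀ = 0. ✓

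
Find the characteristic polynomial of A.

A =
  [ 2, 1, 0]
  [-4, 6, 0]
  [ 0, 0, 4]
x^3 - 12*x^2 + 48*x - 64

Expanding det(x·I − A) (e.g. by cofactor expansion or by noting that A is similar to its Jordan form J, which has the same characteristic polynomial as A) gives
  χ_A(x) = x^3 - 12*x^2 + 48*x - 64
which factors as (x - 4)^3. The eigenvalues (with algebraic multiplicities) are λ = 4 with multiplicity 3.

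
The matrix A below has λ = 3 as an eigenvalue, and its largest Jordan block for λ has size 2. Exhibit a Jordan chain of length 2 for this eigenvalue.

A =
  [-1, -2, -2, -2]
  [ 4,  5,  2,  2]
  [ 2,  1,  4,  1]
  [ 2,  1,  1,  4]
A Jordan chain for λ = 3 of length 2:
v_1 = (-4, 4, 2, 2)ᵀ
v_2 = (1, 0, 0, 0)ᵀ

Let N = A − (3)·I. We want v_2 with N^2 v_2 = 0 but N^1 v_2 ≠ 0; then v_{j-1} := N · v_j for j = 2, …, 2.

Pick v_2 = (1, 0, 0, 0)ᵀ.
Then v_1 = N · v_2 = (-4, 4, 2, 2)ᵀ.

Sanity check: (A − (3)·I) v_1 = (0, 0, 0, 0)ᵀ = 0. ✓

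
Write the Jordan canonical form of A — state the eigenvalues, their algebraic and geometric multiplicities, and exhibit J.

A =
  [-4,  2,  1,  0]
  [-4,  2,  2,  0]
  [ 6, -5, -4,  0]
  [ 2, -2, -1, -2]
J_3(-2) ⊕ J_1(-2)

The characteristic polynomial is
  det(x·I − A) = x^4 + 8*x^3 + 24*x^2 + 32*x + 16 = (x + 2)^4

Eigenvalues and multiplicities (the geometric multiplicity of λ is n − rank(A − λI), which equals the number of Jordan blocks for λ):
  λ = -2: algebraic multiplicity = 4, geometric multiplicity = 2

Determining the block sizes for each eigenvalue:
  λ = -2: with am = 4 and gm = 2, the partition is not yet determined (e.g. several partitions of 4 into 2 parts exist). Let N = A − (-2)·I. Computing rank(N^1) = 2, rank(N^2) = 1, rank(N^3) = 0; the number of blocks of size ≥ j is rank(N^{j−1}) − rank(N^j), giving [2, 1, 1]. So we have 1 block(s) of size 3, 1 block(s) of size 1 → block sizes [3, 1]

Assembling the blocks gives a Jordan form
J =
  [-2,  1,  0,  0]
  [ 0, -2,  1,  0]
  [ 0,  0, -2,  0]
  [ 0,  0,  0, -2]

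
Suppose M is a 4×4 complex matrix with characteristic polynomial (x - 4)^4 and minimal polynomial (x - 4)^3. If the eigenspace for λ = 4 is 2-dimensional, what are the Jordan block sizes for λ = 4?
Block sizes for λ = 4: [3, 1]

Step 1 — from the characteristic polynomial, algebraic multiplicity of λ = 4 is 4. From dim ker(M − (4)·I) = 2, there are exactly 2 Jordan blocks for λ = 4.
Step 2 — from the minimal polynomial, the factor (x − 4)^3 tells us the largest block for λ = 4 has size 3.
Step 3 — with total size 4, 2 blocks, and largest block 3, the block sizes (in nonincreasing order) are [3, 1].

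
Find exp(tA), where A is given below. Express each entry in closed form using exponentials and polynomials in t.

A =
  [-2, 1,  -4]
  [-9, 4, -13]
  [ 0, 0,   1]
e^{tA} =
  [-3*t*exp(t) + exp(t), t*exp(t), -t^2*exp(t)/2 - 4*t*exp(t)]
  [-9*t*exp(t), 3*t*exp(t) + exp(t), -3*t^2*exp(t)/2 - 13*t*exp(t)]
  [0, 0, exp(t)]

Strategy: write A = P · J · P⁻¹ where J is a Jordan canonical form, so e^{tA} = P · e^{tJ} · P⁻¹, and e^{tJ} can be computed block-by-block.

A has Jordan form
J =
  [1, 1, 0]
  [0, 1, 1]
  [0, 0, 1]
(up to reordering of blocks).

Per-block formulas:
  For a 3×3 Jordan block J_3(1): exp(t · J_3(1)) = e^(1t)·(I + t·N + (t^2/2)·N^2), where N is the 3×3 nilpotent shift.

After assembling e^{tJ} and conjugating by P, we get:

e^{tA} =
  [-3*t*exp(t) + exp(t), t*exp(t), -t^2*exp(t)/2 - 4*t*exp(t)]
  [-9*t*exp(t), 3*t*exp(t) + exp(t), -3*t^2*exp(t)/2 - 13*t*exp(t)]
  [0, 0, exp(t)]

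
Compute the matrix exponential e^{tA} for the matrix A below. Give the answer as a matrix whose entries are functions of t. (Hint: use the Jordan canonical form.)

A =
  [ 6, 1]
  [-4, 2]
e^{tA} =
  [2*t*exp(4*t) + exp(4*t), t*exp(4*t)]
  [-4*t*exp(4*t), -2*t*exp(4*t) + exp(4*t)]

Strategy: write A = P · J · P⁻¹ where J is a Jordan canonical form, so e^{tA} = P · e^{tJ} · P⁻¹, and e^{tJ} can be computed block-by-block.

A has Jordan form
J =
  [4, 1]
  [0, 4]
(up to reordering of blocks).

Per-block formulas:
  For a 2×2 Jordan block J_2(4): exp(t · J_2(4)) = e^(4t)·(I + t·N), where N is the 2×2 nilpotent shift.

After assembling e^{tJ} and conjugating by P, we get:

e^{tA} =
  [2*t*exp(4*t) + exp(4*t), t*exp(4*t)]
  [-4*t*exp(4*t), -2*t*exp(4*t) + exp(4*t)]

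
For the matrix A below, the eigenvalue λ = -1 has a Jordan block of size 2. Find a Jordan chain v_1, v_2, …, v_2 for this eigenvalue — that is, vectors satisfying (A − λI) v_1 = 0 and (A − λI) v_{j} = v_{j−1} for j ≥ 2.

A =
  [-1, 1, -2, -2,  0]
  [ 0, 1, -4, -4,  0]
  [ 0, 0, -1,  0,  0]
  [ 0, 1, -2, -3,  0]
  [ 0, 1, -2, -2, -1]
A Jordan chain for λ = -1 of length 2:
v_1 = (1, 2, 0, 1, 1)ᵀ
v_2 = (0, 1, 0, 0, 0)ᵀ

Let N = A − (-1)·I. We want v_2 with N^2 v_2 = 0 but N^1 v_2 ≠ 0; then v_{j-1} := N · v_j for j = 2, …, 2.

Pick v_2 = (0, 1, 0, 0, 0)ᵀ.
Then v_1 = N · v_2 = (1, 2, 0, 1, 1)ᵀ.

Sanity check: (A − (-1)·I) v_1 = (0, 0, 0, 0, 0)ᵀ = 0. ✓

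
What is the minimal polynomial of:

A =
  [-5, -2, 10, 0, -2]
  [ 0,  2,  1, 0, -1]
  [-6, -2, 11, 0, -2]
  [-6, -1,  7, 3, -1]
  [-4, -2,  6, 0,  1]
x^3 - 6*x^2 + 11*x - 6

The characteristic polynomial is χ_A(x) = (x - 3)^3*(x - 2)*(x - 1), so the eigenvalues are known. The minimal polynomial is
  m_A(x) = Π_λ (x − λ)^{k_λ}
where k_λ is the size of the *largest* Jordan block for λ (equivalently, the smallest k with (A − λI)^k v = 0 for every generalised eigenvector v of λ).

  λ = 1: largest Jordan block has size 1, contributing (x − 1)
  λ = 2: largest Jordan block has size 1, contributing (x − 2)
  λ = 3: largest Jordan block has size 1, contributing (x − 3)

So m_A(x) = (x - 3)*(x - 2)*(x - 1) = x^3 - 6*x^2 + 11*x - 6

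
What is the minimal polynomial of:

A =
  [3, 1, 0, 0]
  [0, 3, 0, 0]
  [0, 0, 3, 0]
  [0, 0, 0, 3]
x^2 - 6*x + 9

The characteristic polynomial is χ_A(x) = (x - 3)^4, so the eigenvalues are known. The minimal polynomial is
  m_A(x) = Π_λ (x − λ)^{k_λ}
where k_λ is the size of the *largest* Jordan block for λ (equivalently, the smallest k with (A − λI)^k v = 0 for every generalised eigenvector v of λ).

  λ = 3: largest Jordan block has size 2, contributing (x − 3)^2

So m_A(x) = (x - 3)^2 = x^2 - 6*x + 9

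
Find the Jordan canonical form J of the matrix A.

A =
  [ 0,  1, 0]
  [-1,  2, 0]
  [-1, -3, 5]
J_2(1) ⊕ J_1(5)

The characteristic polynomial is
  det(x·I − A) = x^3 - 7*x^2 + 11*x - 5 = (x - 5)*(x - 1)^2

Eigenvalues and multiplicities (the geometric multiplicity of λ is n − rank(A − λI), which equals the number of Jordan blocks for λ):
  λ = 1: algebraic multiplicity = 2, geometric multiplicity = 1
  λ = 5: algebraic multiplicity = 1, geometric multiplicity = 1

Determining the block sizes for each eigenvalue:
  λ = 1: one block (gm = 1), so the single block has size am = 2 → block sizes [2]
  λ = 5: one block (gm = 1), so the single block has size am = 1 → block sizes [1]

Assembling the blocks gives a Jordan form
J =
  [1, 1, 0]
  [0, 1, 0]
  [0, 0, 5]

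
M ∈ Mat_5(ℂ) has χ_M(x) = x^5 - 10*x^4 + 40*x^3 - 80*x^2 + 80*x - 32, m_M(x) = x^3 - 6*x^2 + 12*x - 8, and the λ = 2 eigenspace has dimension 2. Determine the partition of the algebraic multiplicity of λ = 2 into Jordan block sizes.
Block sizes for λ = 2: [3, 2]

Step 1 — from the characteristic polynomial, algebraic multiplicity of λ = 2 is 5. From dim ker(M − (2)·I) = 2, there are exactly 2 Jordan blocks for λ = 2.
Step 2 — from the minimal polynomial, the factor (x − 2)^3 tells us the largest block for λ = 2 has size 3.
Step 3 — with total size 5, 2 blocks, and largest block 3, the block sizes (in nonincreasing order) are [3, 2].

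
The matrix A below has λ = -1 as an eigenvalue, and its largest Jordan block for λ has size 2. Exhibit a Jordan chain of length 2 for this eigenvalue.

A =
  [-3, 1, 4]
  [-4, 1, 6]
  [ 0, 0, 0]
A Jordan chain for λ = -1 of length 2:
v_1 = (-2, -4, 0)ᵀ
v_2 = (1, 0, 0)ᵀ

Let N = A − (-1)·I. We want v_2 with N^2 v_2 = 0 but N^1 v_2 ≠ 0; then v_{j-1} := N · v_j for j = 2, …, 2.

Pick v_2 = (1, 0, 0)ᵀ.
Then v_1 = N · v_2 = (-2, -4, 0)ᵀ.

Sanity check: (A − (-1)·I) v_1 = (0, 0, 0)ᵀ = 0. ✓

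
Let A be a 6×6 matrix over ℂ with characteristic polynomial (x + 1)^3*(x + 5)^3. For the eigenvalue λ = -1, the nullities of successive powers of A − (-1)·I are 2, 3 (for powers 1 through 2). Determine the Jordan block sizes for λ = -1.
Block sizes for λ = -1: [2, 1]

From the dimensions of kernels of powers, the number of Jordan blocks of size at least j is d_j − d_{j−1} where d_j = dim ker(N^j) (with d_0 = 0). Computing the differences gives [2, 1].
The number of blocks of size exactly k is (#blocks of size ≥ k) − (#blocks of size ≥ k + 1), so the partition is: 1 block(s) of size 1, 1 block(s) of size 2.
In nonincreasing order the block sizes are [2, 1].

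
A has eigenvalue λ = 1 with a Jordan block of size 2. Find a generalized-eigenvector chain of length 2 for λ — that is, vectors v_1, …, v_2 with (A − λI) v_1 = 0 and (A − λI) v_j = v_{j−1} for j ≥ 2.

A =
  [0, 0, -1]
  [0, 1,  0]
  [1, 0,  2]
A Jordan chain for λ = 1 of length 2:
v_1 = (-1, 0, 1)ᵀ
v_2 = (1, 0, 0)ᵀ

Let N = A − (1)·I. We want v_2 with N^2 v_2 = 0 but N^1 v_2 ≠ 0; then v_{j-1} := N · v_j for j = 2, …, 2.

Pick v_2 = (1, 0, 0)ᵀ.
Then v_1 = N · v_2 = (-1, 0, 1)ᵀ.

Sanity check: (A − (1)·I) v_1 = (0, 0, 0)ᵀ = 0. ✓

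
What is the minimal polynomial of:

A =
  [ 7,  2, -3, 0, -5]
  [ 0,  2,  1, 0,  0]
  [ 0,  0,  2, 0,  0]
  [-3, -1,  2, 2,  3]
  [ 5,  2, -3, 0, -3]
x^3 - 6*x^2 + 12*x - 8

The characteristic polynomial is χ_A(x) = (x - 2)^5, so the eigenvalues are known. The minimal polynomial is
  m_A(x) = Π_λ (x − λ)^{k_λ}
where k_λ is the size of the *largest* Jordan block for λ (equivalently, the smallest k with (A − λI)^k v = 0 for every generalised eigenvector v of λ).

  λ = 2: largest Jordan block has size 3, contributing (x − 2)^3

So m_A(x) = (x - 2)^3 = x^3 - 6*x^2 + 12*x - 8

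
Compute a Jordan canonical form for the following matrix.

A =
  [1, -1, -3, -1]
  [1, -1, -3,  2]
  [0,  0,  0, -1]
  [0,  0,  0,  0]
J_2(0) ⊕ J_2(0)

The characteristic polynomial is
  det(x·I − A) = x^4

Eigenvalues and multiplicities (the geometric multiplicity of λ is n − rank(A − λI), which equals the number of Jordan blocks for λ):
  λ = 0: algebraic multiplicity = 4, geometric multiplicity = 2

Determining the block sizes for each eigenvalue:
  λ = 0: with am = 4 and gm = 2, the partition is not yet determined (e.g. several partitions of 4 into 2 parts exist). Let N = A − (0)·I. Computing rank(N^1) = 2, rank(N^2) = 0; the number of blocks of size ≥ j is rank(N^{j−1}) − rank(N^j), giving [2, 2]. So we have 2 block(s) of size 2 → block sizes [2, 2]

Assembling the blocks gives a Jordan form
J =
  [0, 1, 0, 0]
  [0, 0, 0, 0]
  [0, 0, 0, 1]
  [0, 0, 0, 0]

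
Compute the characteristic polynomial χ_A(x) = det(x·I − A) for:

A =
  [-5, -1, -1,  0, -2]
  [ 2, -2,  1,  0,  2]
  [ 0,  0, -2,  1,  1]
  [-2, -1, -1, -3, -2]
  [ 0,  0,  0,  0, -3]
x^5 + 15*x^4 + 90*x^3 + 270*x^2 + 405*x + 243

Expanding det(x·I − A) (e.g. by cofactor expansion or by noting that A is similar to its Jordan form J, which has the same characteristic polynomial as A) gives
  χ_A(x) = x^5 + 15*x^4 + 90*x^3 + 270*x^2 + 405*x + 243
which factors as (x + 3)^5. The eigenvalues (with algebraic multiplicities) are λ = -3 with multiplicity 5.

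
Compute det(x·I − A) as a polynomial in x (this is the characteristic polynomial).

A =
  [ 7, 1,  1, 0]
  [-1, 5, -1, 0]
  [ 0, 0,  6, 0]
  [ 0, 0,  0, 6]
x^4 - 24*x^3 + 216*x^2 - 864*x + 1296

Expanding det(x·I − A) (e.g. by cofactor expansion or by noting that A is similar to its Jordan form J, which has the same characteristic polynomial as A) gives
  χ_A(x) = x^4 - 24*x^3 + 216*x^2 - 864*x + 1296
which factors as (x - 6)^4. The eigenvalues (with algebraic multiplicities) are λ = 6 with multiplicity 4.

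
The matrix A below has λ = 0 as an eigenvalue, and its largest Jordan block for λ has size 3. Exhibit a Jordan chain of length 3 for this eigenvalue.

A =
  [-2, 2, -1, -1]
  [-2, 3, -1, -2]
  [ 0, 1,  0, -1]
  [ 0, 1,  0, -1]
A Jordan chain for λ = 0 of length 3:
v_1 = (0, -2, -2, -2)ᵀ
v_2 = (-2, -2, 0, 0)ᵀ
v_3 = (1, 0, 0, 0)ᵀ

Let N = A − (0)·I. We want v_3 with N^3 v_3 = 0 but N^2 v_3 ≠ 0; then v_{j-1} := N · v_j for j = 3, …, 2.

Pick v_3 = (1, 0, 0, 0)ᵀ.
Then v_2 = N · v_3 = (-2, -2, 0, 0)ᵀ.
Then v_1 = N · v_2 = (0, -2, -2, -2)ᵀ.

Sanity check: (A − (0)·I) v_1 = (0, 0, 0, 0)ᵀ = 0. ✓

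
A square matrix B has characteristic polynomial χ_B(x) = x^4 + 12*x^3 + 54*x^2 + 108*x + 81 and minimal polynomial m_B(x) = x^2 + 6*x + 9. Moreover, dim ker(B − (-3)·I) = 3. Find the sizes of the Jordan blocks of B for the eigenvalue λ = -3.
Block sizes for λ = -3: [2, 1, 1]

Step 1 — from the characteristic polynomial, algebraic multiplicity of λ = -3 is 4. From dim ker(B − (-3)·I) = 3, there are exactly 3 Jordan blocks for λ = -3.
Step 2 — from the minimal polynomial, the factor (x + 3)^2 tells us the largest block for λ = -3 has size 2.
Step 3 — with total size 4, 3 blocks, and largest block 2, the block sizes (in nonincreasing order) are [2, 1, 1].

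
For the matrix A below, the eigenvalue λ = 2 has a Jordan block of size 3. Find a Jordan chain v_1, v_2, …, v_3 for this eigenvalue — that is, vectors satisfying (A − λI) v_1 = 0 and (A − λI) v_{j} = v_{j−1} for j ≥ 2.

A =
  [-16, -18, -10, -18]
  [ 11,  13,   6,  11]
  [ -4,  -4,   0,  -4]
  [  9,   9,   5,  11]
A Jordan chain for λ = 2 of length 3:
v_1 = (4, -2, 0, -2)ᵀ
v_2 = (-18, 11, -4, 9)ᵀ
v_3 = (1, 0, 0, 0)ᵀ

Let N = A − (2)·I. We want v_3 with N^3 v_3 = 0 but N^2 v_3 ≠ 0; then v_{j-1} := N · v_j for j = 3, …, 2.

Pick v_3 = (1, 0, 0, 0)ᵀ.
Then v_2 = N · v_3 = (-18, 11, -4, 9)ᵀ.
Then v_1 = N · v_2 = (4, -2, 0, -2)ᵀ.

Sanity check: (A − (2)·I) v_1 = (0, 0, 0, 0)ᵀ = 0. ✓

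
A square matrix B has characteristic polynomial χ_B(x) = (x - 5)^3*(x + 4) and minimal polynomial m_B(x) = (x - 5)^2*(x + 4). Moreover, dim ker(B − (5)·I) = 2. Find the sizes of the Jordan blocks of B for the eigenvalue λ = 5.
Block sizes for λ = 5: [2, 1]

Step 1 — from the characteristic polynomial, algebraic multiplicity of λ = 5 is 3. From dim ker(B − (5)·I) = 2, there are exactly 2 Jordan blocks for λ = 5.
Step 2 — from the minimal polynomial, the factor (x − 5)^2 tells us the largest block for λ = 5 has size 2.
Step 3 — with total size 3, 2 blocks, and largest block 2, the block sizes (in nonincreasing order) are [2, 1].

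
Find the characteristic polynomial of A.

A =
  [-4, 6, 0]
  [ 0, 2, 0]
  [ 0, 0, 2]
x^3 - 12*x + 16

Expanding det(x·I − A) (e.g. by cofactor expansion or by noting that A is similar to its Jordan form J, which has the same characteristic polynomial as A) gives
  χ_A(x) = x^3 - 12*x + 16
which factors as (x - 2)^2*(x + 4). The eigenvalues (with algebraic multiplicities) are λ = -4 with multiplicity 1, λ = 2 with multiplicity 2.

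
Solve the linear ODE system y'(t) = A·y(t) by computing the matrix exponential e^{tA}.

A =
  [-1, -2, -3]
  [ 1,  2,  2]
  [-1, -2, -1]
e^{tA} =
  [t^2 - t + 1, 2*t^2 - 2*t, t^2 - 3*t]
  [-t^2/2 + t, -t^2 + 2*t + 1, -t^2/2 + 2*t]
  [-t, -2*t, 1 - t]

Strategy: write A = P · J · P⁻¹ where J is a Jordan canonical form, so e^{tA} = P · e^{tJ} · P⁻¹, and e^{tJ} can be computed block-by-block.

A has Jordan form
J =
  [0, 1, 0]
  [0, 0, 1]
  [0, 0, 0]
(up to reordering of blocks).

Per-block formulas:
  For a 3×3 Jordan block J_3(0): exp(t · J_3(0)) = e^(0t)·(I + t·N + (t^2/2)·N^2), where N is the 3×3 nilpotent shift.

After assembling e^{tJ} and conjugating by P, we get:

e^{tA} =
  [t^2 - t + 1, 2*t^2 - 2*t, t^2 - 3*t]
  [-t^2/2 + t, -t^2 + 2*t + 1, -t^2/2 + 2*t]
  [-t, -2*t, 1 - t]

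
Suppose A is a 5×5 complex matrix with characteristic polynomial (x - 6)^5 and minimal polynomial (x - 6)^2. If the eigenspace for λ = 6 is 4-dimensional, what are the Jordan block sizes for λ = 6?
Block sizes for λ = 6: [2, 1, 1, 1]

Step 1 — from the characteristic polynomial, algebraic multiplicity of λ = 6 is 5. From dim ker(A − (6)·I) = 4, there are exactly 4 Jordan blocks for λ = 6.
Step 2 — from the minimal polynomial, the factor (x − 6)^2 tells us the largest block for λ = 6 has size 2.
Step 3 — with total size 5, 4 blocks, and largest block 2, the block sizes (in nonincreasing order) are [2, 1, 1, 1].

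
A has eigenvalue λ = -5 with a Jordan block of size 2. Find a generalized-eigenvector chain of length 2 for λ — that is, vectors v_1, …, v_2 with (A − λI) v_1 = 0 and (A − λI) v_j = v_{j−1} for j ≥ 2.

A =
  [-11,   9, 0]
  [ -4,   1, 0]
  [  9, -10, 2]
A Jordan chain for λ = -5 of length 2:
v_1 = (3, 2, -1)ᵀ
v_2 = (1, 1, 0)ᵀ

Let N = A − (-5)·I. We want v_2 with N^2 v_2 = 0 but N^1 v_2 ≠ 0; then v_{j-1} := N · v_j for j = 2, …, 2.

Pick v_2 = (1, 1, 0)ᵀ.
Then v_1 = N · v_2 = (3, 2, -1)ᵀ.

Sanity check: (A − (-5)·I) v_1 = (0, 0, 0)ᵀ = 0. ✓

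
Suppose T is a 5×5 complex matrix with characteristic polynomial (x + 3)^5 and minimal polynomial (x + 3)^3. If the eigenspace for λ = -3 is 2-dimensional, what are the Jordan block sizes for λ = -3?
Block sizes for λ = -3: [3, 2]

Step 1 — from the characteristic polynomial, algebraic multiplicity of λ = -3 is 5. From dim ker(T − (-3)·I) = 2, there are exactly 2 Jordan blocks for λ = -3.
Step 2 — from the minimal polynomial, the factor (x + 3)^3 tells us the largest block for λ = -3 has size 3.
Step 3 — with total size 5, 2 blocks, and largest block 3, the block sizes (in nonincreasing order) are [3, 2].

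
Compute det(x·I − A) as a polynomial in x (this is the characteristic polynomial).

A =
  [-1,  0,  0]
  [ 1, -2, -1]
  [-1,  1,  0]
x^3 + 3*x^2 + 3*x + 1

Expanding det(x·I − A) (e.g. by cofactor expansion or by noting that A is similar to its Jordan form J, which has the same characteristic polynomial as A) gives
  χ_A(x) = x^3 + 3*x^2 + 3*x + 1
which factors as (x + 1)^3. The eigenvalues (with algebraic multiplicities) are λ = -1 with multiplicity 3.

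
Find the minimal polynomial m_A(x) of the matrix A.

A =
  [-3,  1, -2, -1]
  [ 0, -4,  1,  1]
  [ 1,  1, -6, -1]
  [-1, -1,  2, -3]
x^3 + 12*x^2 + 48*x + 64

The characteristic polynomial is χ_A(x) = (x + 4)^4, so the eigenvalues are known. The minimal polynomial is
  m_A(x) = Π_λ (x − λ)^{k_λ}
where k_λ is the size of the *largest* Jordan block for λ (equivalently, the smallest k with (A − λI)^k v = 0 for every generalised eigenvector v of λ).

  λ = -4: largest Jordan block has size 3, contributing (x + 4)^3

So m_A(x) = (x + 4)^3 = x^3 + 12*x^2 + 48*x + 64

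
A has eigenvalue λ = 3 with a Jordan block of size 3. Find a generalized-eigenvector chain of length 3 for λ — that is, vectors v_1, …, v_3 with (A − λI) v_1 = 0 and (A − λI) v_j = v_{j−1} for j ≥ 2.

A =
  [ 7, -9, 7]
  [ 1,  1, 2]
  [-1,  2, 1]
A Jordan chain for λ = 3 of length 3:
v_1 = (-4, -1, 1)ᵀ
v_2 = (-9, -2, 2)ᵀ
v_3 = (0, 1, 0)ᵀ

Let N = A − (3)·I. We want v_3 with N^3 v_3 = 0 but N^2 v_3 ≠ 0; then v_{j-1} := N · v_j for j = 3, …, 2.

Pick v_3 = (0, 1, 0)ᵀ.
Then v_2 = N · v_3 = (-9, -2, 2)ᵀ.
Then v_1 = N · v_2 = (-4, -1, 1)ᵀ.

Sanity check: (A − (3)·I) v_1 = (0, 0, 0)ᵀ = 0. ✓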